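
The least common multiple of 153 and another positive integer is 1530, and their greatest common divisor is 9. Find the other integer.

gcd × lcm = product of the two integers, so the other integer is (9 × 1530) / 153 = 90.

90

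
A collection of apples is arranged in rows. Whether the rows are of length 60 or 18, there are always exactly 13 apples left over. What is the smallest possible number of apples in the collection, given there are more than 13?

N − 13 must be a common multiple of 60 and 18.
60 = 2^2 × 3 × 5
18 = 2 × 3^2
LCM(60, 18) = 2^2 × 3^2 × 5 = 180.
Smallest N > 13 is LCM + 13 = 180 + 13 = 193.

193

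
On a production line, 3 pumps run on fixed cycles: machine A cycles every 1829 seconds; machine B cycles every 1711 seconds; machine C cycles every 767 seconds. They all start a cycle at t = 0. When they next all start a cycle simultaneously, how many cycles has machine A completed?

377 cycles

They are all back at their starting positions together after one LCM of the periods.
1829 = 31 × 59
1711 = 29 × 59
767 = 13 × 59
LCM(1829, 1711, 767) = 13 × 29 × 31 × 59 = 689533.
Cycles for period 1829: 689533 / 1829 = 377.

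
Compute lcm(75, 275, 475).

75 = 3 × 5^2
275 = 5^2 × 11
475 = 5^2 × 19
LCM(75, 275, 475) = 3 × 5^2 × 11 × 19 = 15675.

15675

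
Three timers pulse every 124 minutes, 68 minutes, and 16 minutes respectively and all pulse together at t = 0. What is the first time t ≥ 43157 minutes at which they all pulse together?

Joint pulses occur at multiples of LCM(124, 68, 16).
124 = 2^2 × 31
68 = 2^2 × 17
16 = 2^4
LCM(124, 68, 16) = 2^4 × 17 × 31 = 8432.
Smallest multiple of 8432 that is ≥ 43157: ⌈43157/8432⌉ × 8432 = 6 × 8432 = 50592.

50592 minutes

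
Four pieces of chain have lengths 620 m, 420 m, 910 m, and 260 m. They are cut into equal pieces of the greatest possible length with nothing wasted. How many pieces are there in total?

221

Piece length = gcd(620, 420, 910, 260).
620 = 2^2 × 5 × 31
420 = 2^2 × 3 × 5 × 7
910 = 2 × 5 × 7 × 13
260 = 2^2 × 5 × 13
gcd(620, 420, 910, 260) = 2 × 5 = 10.
Total pieces = 620/10 + 420/10 + 910/10 + 260/10 = 62 + 42 + 91 + 26 = 221.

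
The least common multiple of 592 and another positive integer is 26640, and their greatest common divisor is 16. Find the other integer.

720

gcd × lcm = product of the two integers, so the other integer is (16 × 26640) / 592 = 720.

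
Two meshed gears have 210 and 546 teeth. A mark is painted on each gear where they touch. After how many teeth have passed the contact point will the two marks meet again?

The first simultaneous occurrence is after LCM of the individual periods.
210 = 2 × 3 × 5 × 7
546 = 2 × 3 × 7 × 13
LCM(210, 546) = 2 × 3 × 5 × 7 × 13 = 2730.

2730 teeth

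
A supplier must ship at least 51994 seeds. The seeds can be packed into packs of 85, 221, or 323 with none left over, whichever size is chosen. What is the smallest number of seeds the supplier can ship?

62985

The number of seeds must be a common multiple of 85, 221, and 323, so a multiple of their LCM.
85 = 5 × 17
221 = 13 × 17
323 = 17 × 19
LCM(85, 221, 323) = 5 × 13 × 17 × 19 = 20995.
Smallest multiple of 20995 that is ≥ 51994: ⌈51994/20995⌉ × 20995 = 3 × 20995 = 62985.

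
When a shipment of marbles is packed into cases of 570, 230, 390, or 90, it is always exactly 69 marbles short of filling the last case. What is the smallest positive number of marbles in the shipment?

511221

Being 69 short of a full case of size k means N ≡ −69 (mod k), i.e. N + 69 is a multiple of each size.
570 = 2 × 3 × 5 × 19
230 = 2 × 5 × 23
390 = 2 × 3 × 5 × 13
90 = 2 × 3^2 × 5
LCM(570, 230, 390, 90) = 2 × 3^2 × 5 × 13 × 19 × 23 = 511290.
Smallest positive N is 511290 − 69 = 511221.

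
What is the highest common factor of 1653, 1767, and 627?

57

1653 = 3 × 19 × 29
1767 = 3 × 19 × 31
627 = 3 × 11 × 19
gcd(1653, 1767, 627) = 3 × 19 = 57.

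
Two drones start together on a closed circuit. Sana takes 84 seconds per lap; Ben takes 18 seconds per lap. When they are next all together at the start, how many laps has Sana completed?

3 laps

All finish a whole number of cycles simultaneously at t = LCM of the periods.
84 = 2^2 × 3 × 7
18 = 2 × 3^2
LCM(84, 18) = 2^2 × 3^2 × 7 = 252.
Laps for period 84: 252 / 84 = 3.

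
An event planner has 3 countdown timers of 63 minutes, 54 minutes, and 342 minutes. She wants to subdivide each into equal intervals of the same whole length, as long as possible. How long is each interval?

The interval must divide each timer length; the longest such is the gcd.
63 = 3^2 × 7
54 = 2 × 3^3
342 = 2 × 3^2 × 19
gcd(63, 54, 342) = 3^2 = 9.

9 minutes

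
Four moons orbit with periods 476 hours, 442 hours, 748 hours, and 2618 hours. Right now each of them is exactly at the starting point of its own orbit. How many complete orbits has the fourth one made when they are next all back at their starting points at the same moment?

They are all back at their starting positions together after one LCM of the periods.
476 = 2^2 × 7 × 17
442 = 2 × 13 × 17
748 = 2^2 × 11 × 17
2618 = 2 × 7 × 11 × 17
LCM(476, 442, 748, 2618) = 2^2 × 7 × 11 × 13 × 17 = 68068.
Orbits for period 2618: 68068 / 2618 = 26.

26 orbits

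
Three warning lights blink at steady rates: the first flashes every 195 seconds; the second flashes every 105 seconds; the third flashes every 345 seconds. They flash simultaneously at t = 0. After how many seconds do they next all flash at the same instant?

31395 seconds

We need the least common multiple of the intervals.
195 = 3 × 5 × 13
105 = 3 × 5 × 7
345 = 3 × 5 × 23
LCM(195, 105, 345) = 3 × 5 × 7 × 13 × 23 = 31395.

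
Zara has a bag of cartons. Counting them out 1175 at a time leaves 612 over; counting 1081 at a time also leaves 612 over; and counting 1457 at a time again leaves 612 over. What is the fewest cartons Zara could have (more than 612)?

838387

N − 612 must be a common multiple of 1175, 1081, and 1457.
1175 = 5^2 × 47
1081 = 23 × 47
1457 = 31 × 47
LCM(1175, 1081, 1457) = 5^2 × 23 × 31 × 47 = 837775.
Smallest N > 612 is LCM + 612 = 837775 + 612 = 838387.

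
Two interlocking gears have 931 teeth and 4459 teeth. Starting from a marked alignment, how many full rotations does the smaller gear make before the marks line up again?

They are all back at their starting positions together after one LCM of the periods.
931 = 7^2 × 19
4459 = 7^3 × 13
LCM(931, 4459) = 7^3 × 13 × 19 = 84721.
Rotations for period 931: 84721 / 931 = 91.

91 rotations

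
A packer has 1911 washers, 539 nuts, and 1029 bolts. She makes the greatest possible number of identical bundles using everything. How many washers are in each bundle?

Number of bundles = gcd(1911, 539, 1029).
1911 = 3 × 7^2 × 13
539 = 7^2 × 11
1029 = 3 × 7^3
gcd(1911, 539, 1029) = 7^2 = 49.
washers per bundle = 1911 / 49 = 39.

39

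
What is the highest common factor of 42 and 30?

6

42 = 2 × 3 × 7
30 = 2 × 3 × 5
gcd(42, 30) = 2 × 3 = 6.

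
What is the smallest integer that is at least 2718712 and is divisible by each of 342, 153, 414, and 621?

2808162

The integer must be a common multiple of 342, 153, 414, and 621, so a multiple of their LCM.
342 = 2 × 3^2 × 19
153 = 3^2 × 17
414 = 2 × 3^2 × 23
621 = 3^3 × 23
LCM(342, 153, 414, 621) = 2 × 3^3 × 17 × 19 × 23 = 401166.
Smallest multiple of 401166 that is ≥ 2718712: ⌈2718712/401166⌉ × 401166 = 7 × 401166 = 2808162.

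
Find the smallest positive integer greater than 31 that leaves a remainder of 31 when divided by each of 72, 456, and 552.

N − 31 must be a common multiple of 72, 456, and 552.
72 = 2^3 × 3^2
456 = 2^3 × 3 × 19
552 = 2^3 × 3 × 23
LCM(72, 456, 552) = 2^3 × 3^2 × 19 × 23 = 31464.
Smallest N > 31 is LCM + 31 = 31464 + 31 = 31495.

31495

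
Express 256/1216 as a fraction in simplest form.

256 = 2^8
1216 = 2^6 × 19
gcd(256, 1216) = 2^6 = 64.
Divide numerator and denominator by 64: 256/1216 = 4/19.

4/19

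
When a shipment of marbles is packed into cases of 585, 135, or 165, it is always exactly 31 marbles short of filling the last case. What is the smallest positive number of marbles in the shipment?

Being 31 short of a full case of size k means N ≡ −31 (mod k), i.e. N + 31 is a multiple of each size.
585 = 3^2 × 5 × 13
135 = 3^3 × 5
165 = 3 × 5 × 11
LCM(585, 135, 165) = 3^3 × 5 × 11 × 13 = 19305.
Smallest positive N is 19305 − 31 = 19274.

19274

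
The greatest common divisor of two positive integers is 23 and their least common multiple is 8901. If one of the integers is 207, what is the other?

989

For two integers, gcd × lcm = product, so the other is (23 × 8901) / 207 = 204723 / 207 = 989.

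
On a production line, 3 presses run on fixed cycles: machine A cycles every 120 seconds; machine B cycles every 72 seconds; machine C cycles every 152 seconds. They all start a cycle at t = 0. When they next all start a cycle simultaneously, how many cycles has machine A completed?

They are all back at their starting positions together after one LCM of the periods.
120 = 2^3 × 3 × 5
72 = 2^3 × 3^2
152 = 2^3 × 19
LCM(120, 72, 152) = 2^3 × 3^2 × 5 × 19 = 6840.
Cycles for period 120: 6840 / 120 = 57.

57 cycles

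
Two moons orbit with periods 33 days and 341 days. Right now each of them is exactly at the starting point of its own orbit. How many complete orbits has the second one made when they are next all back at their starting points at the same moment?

They are all back at their starting positions together after one LCM of the periods.
33 = 3 × 11
341 = 11 × 31
LCM(33, 341) = 3 × 11 × 31 = 1023.
Orbits for period 341: 1023 / 341 = 3.

3 orbits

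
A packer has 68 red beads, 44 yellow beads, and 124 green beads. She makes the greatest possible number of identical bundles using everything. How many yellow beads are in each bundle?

Number of bundles = gcd(68, 44, 124).
68 = 2^2 × 17
44 = 2^2 × 11
124 = 2^2 × 31
gcd(68, 44, 124) = 2^2 = 4.
yellow beads per bundle = 44 / 4 = 11.

11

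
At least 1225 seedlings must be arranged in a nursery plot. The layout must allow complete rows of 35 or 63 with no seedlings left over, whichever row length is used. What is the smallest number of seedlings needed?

1260

The number of seedlings must be a common multiple of 35 and 63, so a multiple of their LCM.
35 = 5 × 7
63 = 3^2 × 7
LCM(35, 63) = 3^2 × 5 × 7 = 315.
Smallest multiple of 315 that is ≥ 1225: ⌈1225/315⌉ × 315 = 4 × 315 = 1260.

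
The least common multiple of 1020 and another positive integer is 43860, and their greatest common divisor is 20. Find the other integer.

gcd × lcm = product of the two integers, so the other integer is (20 × 43860) / 1020 = 860.

860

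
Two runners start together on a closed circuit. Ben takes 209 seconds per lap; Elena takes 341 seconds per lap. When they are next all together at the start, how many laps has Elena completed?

19 laps

The first common completion time is the LCM of the periods.
209 = 11 × 19
341 = 11 × 31
LCM(209, 341) = 11 × 19 × 31 = 6479.
Laps for period 341: 6479 / 341 = 19.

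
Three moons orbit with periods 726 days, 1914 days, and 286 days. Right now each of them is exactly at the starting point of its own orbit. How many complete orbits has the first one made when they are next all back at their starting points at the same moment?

377 orbits

All finish a whole number of cycles simultaneously at t = LCM of the periods.
726 = 2 × 3 × 11^2
1914 = 2 × 3 × 11 × 29
286 = 2 × 11 × 13
LCM(726, 1914, 286) = 2 × 3 × 11^2 × 13 × 29 = 273702.
Orbits for period 726: 273702 / 726 = 377.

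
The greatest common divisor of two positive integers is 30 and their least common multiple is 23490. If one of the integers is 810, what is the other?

870

For two integers, gcd × lcm = product, so the other is (30 × 23490) / 810 = 704700 / 810 = 870.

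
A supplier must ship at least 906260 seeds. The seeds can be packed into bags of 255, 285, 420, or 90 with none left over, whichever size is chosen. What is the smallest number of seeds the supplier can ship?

The number of seeds must be a common multiple of 255, 285, 420, and 90, so a multiple of their LCM.
255 = 3 × 5 × 17
285 = 3 × 5 × 19
420 = 2^2 × 3 × 5 × 7
90 = 2 × 3^2 × 5
LCM(255, 285, 420, 90) = 2^2 × 3^2 × 5 × 7 × 17 × 19 = 406980.
Smallest multiple of 406980 that is ≥ 906260: ⌈906260/406980⌉ × 406980 = 3 × 406980 = 1220940.

1220940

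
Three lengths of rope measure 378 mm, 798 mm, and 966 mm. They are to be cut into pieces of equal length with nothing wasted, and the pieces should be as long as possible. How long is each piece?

42 mm

The greatest length dividing all of 378, 798, and 966 is their gcd.
378 = 2 × 3^3 × 7
798 = 2 × 3 × 7 × 19
966 = 2 × 3 × 7 × 23
gcd(378, 798, 966) = 2 × 3 × 7 = 42.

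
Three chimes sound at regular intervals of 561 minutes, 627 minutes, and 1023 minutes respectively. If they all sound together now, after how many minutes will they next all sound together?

We need the least common multiple of the intervals.
561 = 3 × 11 × 17
627 = 3 × 11 × 19
1023 = 3 × 11 × 31
LCM(561, 627, 1023) = 3 × 11 × 17 × 19 × 31 = 330429.

330429 minutes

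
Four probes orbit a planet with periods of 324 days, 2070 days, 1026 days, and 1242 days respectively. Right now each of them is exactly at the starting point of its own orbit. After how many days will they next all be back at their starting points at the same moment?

707940 days

The first simultaneous occurrence is after LCM of the individual periods.
324 = 2^2 × 3^4
2070 = 2 × 3^2 × 5 × 23
1026 = 2 × 3^3 × 19
1242 = 2 × 3^3 × 23
LCM(324, 2070, 1026, 1242) = 2^2 × 3^4 × 5 × 19 × 23 = 707940.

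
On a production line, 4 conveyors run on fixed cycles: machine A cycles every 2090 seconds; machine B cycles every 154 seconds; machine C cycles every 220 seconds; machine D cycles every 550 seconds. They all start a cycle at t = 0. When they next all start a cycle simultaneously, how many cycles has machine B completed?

950 cycles

They are all back at their starting positions together after one LCM of the periods.
2090 = 2 × 5 × 11 × 19
154 = 2 × 7 × 11
220 = 2^2 × 5 × 11
550 = 2 × 5^2 × 11
LCM(2090, 154, 220, 550) = 2^2 × 5^2 × 7 × 11 × 19 = 146300.
Cycles for period 154: 146300 / 154 = 950.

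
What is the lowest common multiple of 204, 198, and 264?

204 = 2^2 × 3 × 17
198 = 2 × 3^2 × 11
264 = 2^3 × 3 × 11
LCM(204, 198, 264) = 2^3 × 3^2 × 11 × 17 = 13464.

13464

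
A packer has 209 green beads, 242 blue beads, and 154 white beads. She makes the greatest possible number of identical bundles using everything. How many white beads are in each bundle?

14

Number of bundles = gcd(209, 242, 154).
209 = 11 × 19
242 = 2 × 11^2
154 = 2 × 7 × 11
gcd(209, 242, 154) = 11.
white beads per bundle = 154 / 11 = 14.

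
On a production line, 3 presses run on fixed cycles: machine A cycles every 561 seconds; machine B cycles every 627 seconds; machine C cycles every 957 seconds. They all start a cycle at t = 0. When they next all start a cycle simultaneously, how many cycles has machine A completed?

They are all back at their starting positions together after one LCM of the periods.
561 = 3 × 11 × 17
627 = 3 × 11 × 19
957 = 3 × 11 × 29
LCM(561, 627, 957) = 3 × 11 × 17 × 19 × 29 = 309111.
Cycles for period 561: 309111 / 561 = 551.

551 cycles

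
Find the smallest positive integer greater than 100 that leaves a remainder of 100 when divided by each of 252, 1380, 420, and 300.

N − 100 must be a common multiple of 252, 1380, 420, and 300.
252 = 2^2 × 3^2 × 7
1380 = 2^2 × 3 × 5 × 23
420 = 2^2 × 3 × 5 × 7
300 = 2^2 × 3 × 5^2
LCM(252, 1380, 420, 300) = 2^2 × 3^2 × 5^2 × 7 × 23 = 144900.
Smallest N > 100 is LCM + 100 = 144900 + 100 = 145000.

145000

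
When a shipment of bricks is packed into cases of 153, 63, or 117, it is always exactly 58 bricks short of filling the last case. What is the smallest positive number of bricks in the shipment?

13865

Being 58 short of a full case of size k means N ≡ −58 (mod k), i.e. N + 58 is a multiple of each size.
153 = 3^2 × 17
63 = 3^2 × 7
117 = 3^2 × 13
LCM(153, 63, 117) = 3^2 × 7 × 13 × 17 = 13923.
Smallest positive N is 13923 − 58 = 13865.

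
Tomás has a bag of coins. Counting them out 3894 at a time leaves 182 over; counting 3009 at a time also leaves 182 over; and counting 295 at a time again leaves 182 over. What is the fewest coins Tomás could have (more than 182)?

331172

N − 182 must be a common multiple of 3894, 3009, and 295.
3894 = 2 × 3 × 11 × 59
3009 = 3 × 17 × 59
295 = 5 × 59
LCM(3894, 3009, 295) = 2 × 3 × 5 × 11 × 17 × 59 = 330990.
Smallest N > 182 is LCM + 182 = 330990 + 182 = 331172.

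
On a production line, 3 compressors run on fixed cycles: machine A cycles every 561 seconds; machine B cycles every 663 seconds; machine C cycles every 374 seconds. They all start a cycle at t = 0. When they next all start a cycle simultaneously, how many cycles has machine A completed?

They are all back at their starting positions together after one LCM of the periods.
561 = 3 × 11 × 17
663 = 3 × 13 × 17
374 = 2 × 11 × 17
LCM(561, 663, 374) = 2 × 3 × 11 × 13 × 17 = 14586.
Cycles for period 561: 14586 / 561 = 26.

26 cycles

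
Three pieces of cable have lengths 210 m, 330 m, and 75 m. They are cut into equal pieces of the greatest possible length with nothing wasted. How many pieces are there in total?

41

Piece length = gcd(210, 330, 75).
210 = 2 × 3 × 5 × 7
330 = 2 × 3 × 5 × 11
75 = 3 × 5^2
gcd(210, 330, 75) = 3 × 5 = 15.
Total pieces = 210/15 + 330/15 + 75/15 = 14 + 22 + 5 = 41.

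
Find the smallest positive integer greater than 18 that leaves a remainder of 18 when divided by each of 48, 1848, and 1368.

N − 18 must be a common multiple of 48, 1848, and 1368.
48 = 2^4 × 3
1848 = 2^3 × 3 × 7 × 11
1368 = 2^3 × 3^2 × 19
LCM(48, 1848, 1368) = 2^4 × 3^2 × 7 × 11 × 19 = 210672.
Smallest N > 18 is LCM + 18 = 210672 + 18 = 210690.

210690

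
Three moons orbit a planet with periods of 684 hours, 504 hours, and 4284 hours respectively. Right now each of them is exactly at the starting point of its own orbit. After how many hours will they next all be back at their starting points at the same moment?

The first simultaneous occurrence is after LCM of the individual periods.
684 = 2^2 × 3^2 × 19
504 = 2^3 × 3^2 × 7
4284 = 2^2 × 3^2 × 7 × 17
LCM(684, 504, 4284) = 2^3 × 3^2 × 7 × 17 × 19 = 162792.

162792 hours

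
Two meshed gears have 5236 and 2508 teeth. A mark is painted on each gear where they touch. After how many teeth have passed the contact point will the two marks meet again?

298452 teeth

We need the least common multiple of the intervals.
5236 = 2^2 × 7 × 11 × 17
2508 = 2^2 × 3 × 11 × 19
LCM(5236, 2508) = 2^2 × 3 × 7 × 11 × 17 × 19 = 298452.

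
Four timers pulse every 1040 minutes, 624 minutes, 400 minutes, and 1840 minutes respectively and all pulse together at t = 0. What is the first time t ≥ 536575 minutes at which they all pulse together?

Joint pulses occur at multiples of LCM(1040, 624, 400, 1840).
1040 = 2^4 × 5 × 13
624 = 2^4 × 3 × 13
400 = 2^4 × 5^2
1840 = 2^4 × 5 × 23
LCM(1040, 624, 400, 1840) = 2^4 × 3 × 5^2 × 13 × 23 = 358800.
Smallest multiple of 358800 that is ≥ 536575: ⌈536575/358800⌉ × 358800 = 2 × 358800 = 717600.

717600 minutes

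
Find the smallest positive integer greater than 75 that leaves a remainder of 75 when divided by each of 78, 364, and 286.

12087

N − 75 must be a common multiple of 78, 364, and 286.
78 = 2 × 3 × 13
364 = 2^2 × 7 × 13
286 = 2 × 11 × 13
LCM(78, 364, 286) = 2^2 × 3 × 7 × 11 × 13 = 12012.
Smallest N > 75 is LCM + 75 = 12012 + 75 = 12087.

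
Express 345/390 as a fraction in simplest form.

345 = 3 × 5 × 23
390 = 2 × 3 × 5 × 13
gcd(345, 390) = 3 × 5 = 15.
Divide numerator and denominator by 15: 345/390 = 23/26.

23/26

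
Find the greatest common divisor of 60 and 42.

6

60 = 2^2 × 3 × 5
42 = 2 × 3 × 7
gcd(60, 42) = 2 × 3 = 6.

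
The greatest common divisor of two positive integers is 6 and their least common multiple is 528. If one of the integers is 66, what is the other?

For two integers, gcd × lcm = product, so the other is (6 × 528) / 66 = 3168 / 66 = 48.

48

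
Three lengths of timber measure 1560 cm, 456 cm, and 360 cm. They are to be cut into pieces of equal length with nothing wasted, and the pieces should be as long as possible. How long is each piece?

24 cm

The greatest length dividing all of 1560, 456, and 360 is their gcd.
1560 = 2^3 × 3 × 5 × 13
456 = 2^3 × 3 × 19
360 = 2^3 × 3^2 × 5
gcd(1560, 456, 360) = 2^3 × 3 = 24.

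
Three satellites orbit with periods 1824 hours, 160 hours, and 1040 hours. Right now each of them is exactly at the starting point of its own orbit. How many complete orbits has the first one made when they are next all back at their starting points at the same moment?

65 orbits

The first common completion time is the LCM of the periods.
1824 = 2^5 × 3 × 19
160 = 2^5 × 5
1040 = 2^4 × 5 × 13
LCM(1824, 160, 1040) = 2^5 × 3 × 5 × 13 × 19 = 118560.
Orbits for period 1824: 118560 / 1824 = 65.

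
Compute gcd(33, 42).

33 = 3 × 11
42 = 2 × 3 × 7
gcd(33, 42) = 3.

3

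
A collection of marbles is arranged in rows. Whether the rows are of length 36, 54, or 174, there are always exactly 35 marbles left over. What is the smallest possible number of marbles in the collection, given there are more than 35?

3167

N − 35 must be a common multiple of 36, 54, and 174.
36 = 2^2 × 3^2
54 = 2 × 3^3
174 = 2 × 3 × 29
LCM(36, 54, 174) = 2^2 × 3^3 × 29 = 3132.
Smallest N > 35 is LCM + 35 = 3132 + 35 = 3167.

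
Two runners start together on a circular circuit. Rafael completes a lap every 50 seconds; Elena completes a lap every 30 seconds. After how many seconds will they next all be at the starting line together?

They coincide at every common multiple of the periods; the first is the LCM.
50 = 2 × 5^2
30 = 2 × 3 × 5
LCM(50, 30) = 2 × 3 × 5^2 = 150.

150 seconds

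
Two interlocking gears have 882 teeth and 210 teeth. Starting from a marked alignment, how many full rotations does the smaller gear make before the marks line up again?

All finish a whole number of cycles simultaneously at t = LCM of the periods.
882 = 2 × 3^2 × 7^2
210 = 2 × 3 × 5 × 7
LCM(882, 210) = 2 × 3^2 × 5 × 7^2 = 4410.
Rotations for period 210: 4410 / 210 = 21.

21 rotations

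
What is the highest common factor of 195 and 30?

195 = 3 × 5 × 13
30 = 2 × 3 × 5
gcd(195, 30) = 3 × 5 = 15.

15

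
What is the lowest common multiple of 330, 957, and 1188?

330 = 2 × 3 × 5 × 11
957 = 3 × 11 × 29
1188 = 2^2 × 3^3 × 11
LCM(330, 957, 1188) = 2^2 × 3^3 × 5 × 11 × 29 = 172260.

172260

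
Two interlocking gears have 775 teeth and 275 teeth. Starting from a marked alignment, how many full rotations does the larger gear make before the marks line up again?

11 rotations

All finish a whole number of cycles simultaneously at t = LCM of the periods.
775 = 5^2 × 31
275 = 5^2 × 11
LCM(775, 275) = 5^2 × 11 × 31 = 8525.
Rotations for period 775: 8525 / 775 = 11.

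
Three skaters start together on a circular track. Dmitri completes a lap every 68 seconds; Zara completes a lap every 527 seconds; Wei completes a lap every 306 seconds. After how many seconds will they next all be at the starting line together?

We need the least common multiple of the intervals.
68 = 2^2 × 17
527 = 17 × 31
306 = 2 × 3^2 × 17
LCM(68, 527, 306) = 2^2 × 3^2 × 17 × 31 = 18972.

18972 seconds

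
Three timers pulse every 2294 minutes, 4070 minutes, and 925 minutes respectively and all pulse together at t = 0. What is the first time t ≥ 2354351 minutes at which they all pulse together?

2523400 minutes

Joint pulses occur at multiples of LCM(2294, 4070, 925).
2294 = 2 × 31 × 37
4070 = 2 × 5 × 11 × 37
925 = 5^2 × 37
LCM(2294, 4070, 925) = 2 × 5^2 × 11 × 31 × 37 = 630850.
Smallest multiple of 630850 that is ≥ 2354351: ⌈2354351/630850⌉ × 630850 = 4 × 630850 = 2523400.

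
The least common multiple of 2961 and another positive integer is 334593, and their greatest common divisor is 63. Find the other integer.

7119

gcd × lcm = product of the two integers, so the other integer is (63 × 334593) / 2961 = 7119.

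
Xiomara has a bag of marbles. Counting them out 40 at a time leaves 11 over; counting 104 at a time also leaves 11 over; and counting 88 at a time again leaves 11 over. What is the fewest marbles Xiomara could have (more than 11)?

N − 11 must be a common multiple of 40, 104, and 88.
40 = 2^3 × 5
104 = 2^3 × 13
88 = 2^3 × 11
LCM(40, 104, 88) = 2^3 × 5 × 11 × 13 = 5720.
Smallest N > 11 is LCM + 11 = 5720 + 11 = 5731.

5731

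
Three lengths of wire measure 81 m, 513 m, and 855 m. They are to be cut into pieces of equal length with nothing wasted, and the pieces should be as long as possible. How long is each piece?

The greatest length dividing all of 81, 513, and 855 is their gcd.
81 = 3^4
513 = 3^3 × 19
855 = 3^2 × 5 × 19
gcd(81, 513, 855) = 3^2 = 9.

9 m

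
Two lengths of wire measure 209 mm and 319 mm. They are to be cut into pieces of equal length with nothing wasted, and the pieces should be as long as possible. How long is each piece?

11 mm

By the Euclidean algorithm:
319 = 1 × 209 + 110
209 = 1 × 110 + 99
110 = 1 × 99 + 11
99 = 9 × 11 + 0
gcd(209, 319) = 11.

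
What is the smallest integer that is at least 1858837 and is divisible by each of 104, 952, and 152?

1881152

The integer must be a common multiple of 104, 952, and 152, so a multiple of their LCM.
104 = 2^3 × 13
952 = 2^3 × 7 × 17
152 = 2^3 × 19
LCM(104, 952, 152) = 2^3 × 7 × 13 × 17 × 19 = 235144.
Smallest multiple of 235144 that is ≥ 1858837: ⌈1858837/235144⌉ × 235144 = 8 × 235144 = 1881152.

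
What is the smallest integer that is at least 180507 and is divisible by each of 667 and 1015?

186760

The integer must be a common multiple of 667 and 1015, so a multiple of their LCM.
667 = 23 × 29
1015 = 5 × 7 × 29
LCM(667, 1015) = 5 × 7 × 23 × 29 = 23345.
Smallest multiple of 23345 that is ≥ 180507: ⌈180507/23345⌉ × 23345 = 8 × 23345 = 186760.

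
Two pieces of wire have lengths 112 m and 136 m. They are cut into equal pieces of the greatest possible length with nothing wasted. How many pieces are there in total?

Piece length = gcd(112, 136).
112 = 2^4 × 7
136 = 2^3 × 17
gcd(112, 136) = 2^3 = 8.
Total pieces = 112/8 + 136/8 = 14 + 17 = 31.

31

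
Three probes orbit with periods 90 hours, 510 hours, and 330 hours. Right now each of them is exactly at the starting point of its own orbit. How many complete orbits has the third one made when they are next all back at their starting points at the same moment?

The first common completion time is the LCM of the periods.
90 = 2 × 3^2 × 5
510 = 2 × 3 × 5 × 17
330 = 2 × 3 × 5 × 11
LCM(90, 510, 330) = 2 × 3^2 × 5 × 11 × 17 = 16830.
Orbits for period 330: 16830 / 330 = 51.

51 orbits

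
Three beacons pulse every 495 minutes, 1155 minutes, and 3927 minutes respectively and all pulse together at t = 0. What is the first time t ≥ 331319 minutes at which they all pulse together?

Joint pulses occur at multiples of LCM(495, 1155, 3927).
495 = 3^2 × 5 × 11
1155 = 3 × 5 × 7 × 11
3927 = 3 × 7 × 11 × 17
LCM(495, 1155, 3927) = 3^2 × 5 × 7 × 11 × 17 = 58905.
Smallest multiple of 58905 that is ≥ 331319: ⌈331319/58905⌉ × 58905 = 6 × 58905 = 353430.

353430 minutes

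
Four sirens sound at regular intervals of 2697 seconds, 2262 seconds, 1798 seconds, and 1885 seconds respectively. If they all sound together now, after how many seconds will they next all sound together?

350610 seconds

We need the least common multiple of the intervals.
2697 = 3 × 29 × 31
2262 = 2 × 3 × 13 × 29
1798 = 2 × 29 × 31
1885 = 5 × 13 × 29
LCM(2697, 2262, 1798, 1885) = 2 × 3 × 5 × 13 × 29 × 31 = 350610.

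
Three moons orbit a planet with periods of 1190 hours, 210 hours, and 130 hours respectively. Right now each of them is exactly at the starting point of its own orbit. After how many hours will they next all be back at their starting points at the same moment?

They coincide at every common multiple of the periods; the first is the LCM.
1190 = 2 × 5 × 7 × 17
210 = 2 × 3 × 5 × 7
130 = 2 × 5 × 13
LCM(1190, 210, 130) = 2 × 3 × 5 × 7 × 13 × 17 = 46410.

46410 hours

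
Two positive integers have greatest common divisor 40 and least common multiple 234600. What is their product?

For any two positive integers, gcd × lcm = product = 40 × 234600 = 9384000.

9384000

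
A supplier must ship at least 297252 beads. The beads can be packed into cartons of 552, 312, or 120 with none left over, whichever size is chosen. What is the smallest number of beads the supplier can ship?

322920

The number of beads must be a common multiple of 552, 312, and 120, so a multiple of their LCM.
552 = 2^3 × 3 × 23
312 = 2^3 × 3 × 13
120 = 2^3 × 3 × 5
LCM(552, 312, 120) = 2^3 × 3 × 5 × 13 × 23 = 35880.
Smallest multiple of 35880 that is ≥ 297252: ⌈297252/35880⌉ × 35880 = 9 × 35880 = 322920.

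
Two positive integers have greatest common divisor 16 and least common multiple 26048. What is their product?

416768

For any two positive integers, gcd × lcm = product = 16 × 26048 = 416768.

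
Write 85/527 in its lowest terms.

5/31

85 = 5 × 17
527 = 17 × 31
gcd(85, 527) = 17.
Divide numerator and denominator by 17: 85/527 = 5/31.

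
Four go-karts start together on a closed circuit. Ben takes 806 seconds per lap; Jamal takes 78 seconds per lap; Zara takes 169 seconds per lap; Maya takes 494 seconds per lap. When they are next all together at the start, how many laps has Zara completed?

The first common completion time is the LCM of the periods.
806 = 2 × 13 × 31
78 = 2 × 3 × 13
169 = 13^2
494 = 2 × 13 × 19
LCM(806, 78, 169, 494) = 2 × 3 × 13^2 × 19 × 31 = 597246.
Laps for period 169: 597246 / 169 = 3534.

3534 laps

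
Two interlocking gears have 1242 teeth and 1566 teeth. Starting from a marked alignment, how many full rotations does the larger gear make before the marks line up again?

23 rotations

They are all back at their starting positions together after one LCM of the periods.
1242 = 2 × 3^3 × 23
1566 = 2 × 3^3 × 29
LCM(1242, 1566) = 2 × 3^3 × 23 × 29 = 36018.
Rotations for period 1566: 36018 / 1566 = 23.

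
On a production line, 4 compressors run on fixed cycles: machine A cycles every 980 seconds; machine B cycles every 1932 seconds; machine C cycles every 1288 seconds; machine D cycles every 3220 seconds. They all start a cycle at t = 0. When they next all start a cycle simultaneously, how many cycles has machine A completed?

The first common completion time is the LCM of the periods.
980 = 2^2 × 5 × 7^2
1932 = 2^2 × 3 × 7 × 23
1288 = 2^3 × 7 × 23
3220 = 2^2 × 5 × 7 × 23
LCM(980, 1932, 1288, 3220) = 2^3 × 3 × 5 × 7^2 × 23 = 135240.
Cycles for period 980: 135240 / 980 = 138.

138 cycles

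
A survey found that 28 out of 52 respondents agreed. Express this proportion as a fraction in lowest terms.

7/13

28 = 2^2 × 7
52 = 2^2 × 13
gcd(28, 52) = 2^2 = 4.
Divide numerator and denominator by 4: 28/52 = 7/13.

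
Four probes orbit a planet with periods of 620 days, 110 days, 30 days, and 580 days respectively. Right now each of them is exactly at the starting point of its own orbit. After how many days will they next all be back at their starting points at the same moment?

We need the least common multiple of the intervals.
620 = 2^2 × 5 × 31
110 = 2 × 5 × 11
30 = 2 × 3 × 5
580 = 2^2 × 5 × 29
LCM(620, 110, 30, 580) = 2^2 × 3 × 5 × 11 × 29 × 31 = 593340.

593340 days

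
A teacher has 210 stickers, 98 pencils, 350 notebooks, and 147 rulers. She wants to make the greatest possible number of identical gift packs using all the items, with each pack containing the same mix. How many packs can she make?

The pack count must divide each quantity, so the greatest is gcd(210, 98, 350, 147).
210 = 2 × 3 × 5 × 7
98 = 2 × 7^2
350 = 2 × 5^2 × 7
147 = 3 × 7^2
gcd(210, 98, 350, 147) = 7.

7 packs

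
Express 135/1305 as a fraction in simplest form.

3/29

135 = 3^3 × 5
1305 = 3^2 × 5 × 29
gcd(135, 1305) = 3^2 × 5 = 45.
Divide numerator and denominator by 45: 135/1305 = 3/29.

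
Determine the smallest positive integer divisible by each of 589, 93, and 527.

30039

589 = 19 × 31
93 = 3 × 31
527 = 17 × 31
LCM(589, 93, 527) = 3 × 17 × 19 × 31 = 30039.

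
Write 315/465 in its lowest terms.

21/31

315 = 3^2 × 5 × 7
465 = 3 × 5 × 31
gcd(315, 465) = 3 × 5 = 15.
Divide numerator and denominator by 15: 315/465 = 21/31.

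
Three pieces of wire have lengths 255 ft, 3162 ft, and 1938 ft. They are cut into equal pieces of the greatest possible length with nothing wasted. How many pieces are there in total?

105

Piece length = gcd(255, 3162, 1938).
255 = 3 × 5 × 17
3162 = 2 × 3 × 17 × 31
1938 = 2 × 3 × 17 × 19
gcd(255, 3162, 1938) = 3 × 17 = 51.
Total pieces = 255/51 + 3162/51 + 1938/51 = 5 + 62 + 38 = 105.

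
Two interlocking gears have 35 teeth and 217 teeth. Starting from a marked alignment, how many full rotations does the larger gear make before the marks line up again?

All finish a whole number of cycles simultaneously at t = LCM of the periods.
35 = 5 × 7
217 = 7 × 31
LCM(35, 217) = 5 × 7 × 31 = 1085.
Rotations for period 217: 1085 / 217 = 5.

5 rotations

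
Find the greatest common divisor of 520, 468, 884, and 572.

52

520 = 2^3 × 5 × 13
468 = 2^2 × 3^2 × 13
884 = 2^2 × 13 × 17
572 = 2^2 × 11 × 13
gcd(520, 468, 884, 572) = 2^2 × 13 = 52.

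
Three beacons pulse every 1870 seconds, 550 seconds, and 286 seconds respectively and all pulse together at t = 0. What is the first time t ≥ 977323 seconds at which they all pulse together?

1093950 seconds

Joint pulses occur at multiples of LCM(1870, 550, 286).
1870 = 2 × 5 × 11 × 17
550 = 2 × 5^2 × 11
286 = 2 × 11 × 13
LCM(1870, 550, 286) = 2 × 5^2 × 11 × 13 × 17 = 121550.
Smallest multiple of 121550 that is ≥ 977323: ⌈977323/121550⌉ × 121550 = 9 × 121550 = 1093950.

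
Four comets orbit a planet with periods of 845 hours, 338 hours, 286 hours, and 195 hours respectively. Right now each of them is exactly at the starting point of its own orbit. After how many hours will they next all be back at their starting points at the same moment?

55770 hours

They coincide at every common multiple of the periods; the first is the LCM.
845 = 5 × 13^2
338 = 2 × 13^2
286 = 2 × 11 × 13
195 = 3 × 5 × 13
LCM(845, 338, 286, 195) = 2 × 3 × 5 × 11 × 13^2 = 55770.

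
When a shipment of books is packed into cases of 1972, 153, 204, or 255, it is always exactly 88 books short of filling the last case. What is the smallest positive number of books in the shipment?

Being 88 short of a full case of size k means N ≡ −88 (mod k), i.e. N + 88 is a multiple of each size.
1972 = 2^2 × 17 × 29
153 = 3^2 × 17
204 = 2^2 × 3 × 17
255 = 3 × 5 × 17
LCM(1972, 153, 204, 255) = 2^2 × 3^2 × 5 × 17 × 29 = 88740.
Smallest positive N is 88740 − 88 = 88652.

88652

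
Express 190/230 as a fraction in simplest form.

19/23

190 = 2 × 5 × 19
230 = 2 × 5 × 23
gcd(190, 230) = 2 × 5 = 10.
Divide numerator and denominator by 10: 190/230 = 19/23.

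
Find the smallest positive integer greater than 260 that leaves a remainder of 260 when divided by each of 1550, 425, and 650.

342810

N − 260 must be a common multiple of 1550, 425, and 650.
1550 = 2 × 5^2 × 31
425 = 5^2 × 17
650 = 2 × 5^2 × 13
LCM(1550, 425, 650) = 2 × 5^2 × 13 × 17 × 31 = 342550.
Smallest N > 260 is LCM + 260 = 342550 + 260 = 342810.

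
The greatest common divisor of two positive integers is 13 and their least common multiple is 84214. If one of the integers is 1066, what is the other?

1027

For two integers, gcd × lcm = product, so the other is (13 × 84214) / 1066 = 1094782 / 1066 = 1027.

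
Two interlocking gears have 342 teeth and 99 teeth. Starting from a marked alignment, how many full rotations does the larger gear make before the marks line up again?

11 rotations

All finish a whole number of cycles simultaneously at t = LCM of the periods.
342 = 2 × 3^2 × 19
99 = 3^2 × 11
LCM(342, 99) = 2 × 3^2 × 11 × 19 = 3762.
Rotations for period 342: 3762 / 342 = 11.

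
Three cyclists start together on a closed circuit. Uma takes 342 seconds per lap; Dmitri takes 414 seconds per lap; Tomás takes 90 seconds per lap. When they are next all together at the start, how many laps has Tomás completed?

All finish a whole number of cycles simultaneously at t = LCM of the periods.
342 = 2 × 3^2 × 19
414 = 2 × 3^2 × 23
90 = 2 × 3^2 × 5
LCM(342, 414, 90) = 2 × 3^2 × 5 × 19 × 23 = 39330.
Laps for period 90: 39330 / 90 = 437.

437 laps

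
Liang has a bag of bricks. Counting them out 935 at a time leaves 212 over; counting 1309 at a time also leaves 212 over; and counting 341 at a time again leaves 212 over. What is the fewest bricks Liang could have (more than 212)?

203107

N − 212 must be a common multiple of 935, 1309, and 341.
935 = 5 × 11 × 17
1309 = 7 × 11 × 17
341 = 11 × 31
LCM(935, 1309, 341) = 5 × 7 × 11 × 17 × 31 = 202895.
Smallest N > 212 is LCM + 212 = 202895 + 212 = 203107.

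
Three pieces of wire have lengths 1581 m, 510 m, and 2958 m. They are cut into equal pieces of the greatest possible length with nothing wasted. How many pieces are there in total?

Piece length = gcd(1581, 510, 2958).
1581 = 3 × 17 × 31
510 = 2 × 3 × 5 × 17
2958 = 2 × 3 × 17 × 29
gcd(1581, 510, 2958) = 3 × 17 = 51.
Total pieces = 1581/51 + 510/51 + 2958/51 = 31 + 10 + 58 = 99.

99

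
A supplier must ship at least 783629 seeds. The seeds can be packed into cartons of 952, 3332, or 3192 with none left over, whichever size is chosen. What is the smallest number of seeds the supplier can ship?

The number of seeds must be a common multiple of 952, 3332, and 3192, so a multiple of their LCM.
952 = 2^3 × 7 × 17
3332 = 2^2 × 7^2 × 17
3192 = 2^3 × 3 × 7 × 19
LCM(952, 3332, 3192) = 2^3 × 3 × 7^2 × 17 × 19 = 379848.
Smallest multiple of 379848 that is ≥ 783629: ⌈783629/379848⌉ × 379848 = 3 × 379848 = 1139544.

1139544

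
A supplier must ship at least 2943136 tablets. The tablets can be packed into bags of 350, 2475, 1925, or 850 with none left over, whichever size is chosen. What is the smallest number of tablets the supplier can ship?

The number of tablets must be a common multiple of 350, 2475, 1925, and 850, so a multiple of their LCM.
350 = 2 × 5^2 × 7
2475 = 3^2 × 5^2 × 11
1925 = 5^2 × 7 × 11
850 = 2 × 5^2 × 17
LCM(350, 2475, 1925, 850) = 2 × 3^2 × 5^2 × 7 × 11 × 17 = 589050.
Smallest multiple of 589050 that is ≥ 2943136: ⌈2943136/589050⌉ × 589050 = 5 × 589050 = 2945250.

2945250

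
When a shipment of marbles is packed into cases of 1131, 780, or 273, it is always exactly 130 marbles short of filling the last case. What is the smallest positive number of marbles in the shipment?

158210

Being 130 short of a full case of size k means N ≡ −130 (mod k), i.e. N + 130 is a multiple of each size.
1131 = 3 × 13 × 29
780 = 2^2 × 3 × 5 × 13
273 = 3 × 7 × 13
LCM(1131, 780, 273) = 2^2 × 3 × 5 × 7 × 13 × 29 = 158340.
Smallest positive N is 158340 − 130 = 158210.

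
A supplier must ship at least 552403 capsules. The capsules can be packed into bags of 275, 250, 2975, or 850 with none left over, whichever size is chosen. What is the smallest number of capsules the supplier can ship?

The number of capsules must be a common multiple of 275, 250, 2975, and 850, so a multiple of their LCM.
275 = 5^2 × 11
250 = 2 × 5^3
2975 = 5^2 × 7 × 17
850 = 2 × 5^2 × 17
LCM(275, 250, 2975, 850) = 2 × 5^3 × 7 × 11 × 17 = 327250.
Smallest multiple of 327250 that is ≥ 552403: ⌈552403/327250⌉ × 327250 = 2 × 327250 = 654500.

654500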